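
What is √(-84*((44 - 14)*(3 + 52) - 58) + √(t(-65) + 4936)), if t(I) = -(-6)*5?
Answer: √(-133728 + √4966) ≈ 365.59*I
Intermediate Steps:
t(I) = 30 (t(I) = -6*(-5) = 30)
√(-84*((44 - 14)*(3 + 52) - 58) + √(t(-65) + 4936)) = √(-84*((44 - 14)*(3 + 52) - 58) + √(30 + 4936)) = √(-84*(30*55 - 58) + √4966) = √(-84*(1650 - 58) + √4966) = √(-84*1592 + √4966) = √(-133728 + √4966)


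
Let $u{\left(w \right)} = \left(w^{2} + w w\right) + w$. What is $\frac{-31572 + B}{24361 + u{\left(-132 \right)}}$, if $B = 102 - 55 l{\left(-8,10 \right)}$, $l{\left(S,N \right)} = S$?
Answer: $- \frac{31030}{59077} \approx -0.52525$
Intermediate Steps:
$B = 542$ ($B = 102 - -440 = 102 + 440 = 542$)
$u{\left(w \right)} = w + 2 w^{2}$ ($u{\left(w \right)} = \left(w^{2} + w^{2}\right) + w = 2 w^{2} + w = w + 2 w^{2}$)
$\frac{-31572 + B}{24361 + u{\left(-132 \right)}} = \frac{-31572 + 542}{24361 - 132 \left(1 + 2 \left(-132\right)\right)} = - \frac{31030}{24361 - 132 \left(1 - 264\right)} = - \frac{31030}{24361 - -34716} = - \frac{31030}{24361 + 34716} = - \frac{31030}{59077}$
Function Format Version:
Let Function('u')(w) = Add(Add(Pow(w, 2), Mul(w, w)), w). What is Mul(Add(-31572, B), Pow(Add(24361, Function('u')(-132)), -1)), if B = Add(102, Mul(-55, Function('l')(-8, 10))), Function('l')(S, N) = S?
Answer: Rational(-31030, 59077) ≈ -0.52525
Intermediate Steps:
B = 542 (B = Add(102, Mul(-55, -8)) = Add(102, 440) = 542)
Function('u')(w) = Add(w, Mul(2, Pow(w, 2))) (Function('u')(w) = Add(Add(Pow(w, 2), Pow(w, 2)), w) = Add(Mul(2, Pow(w, 2)), w) = Add(w, Mul(2, Pow(w, 2))))
Mul(Add(-31572, B), Pow(Add(24361, Function('u')(-132)), -1)) = Mul(Add(-31572, 542), Pow(Add(24361, Mul(-132, Add(1, Mul(2, -132)))), -1)) = Mul(-31030, Pow(Add(24361, Mul(-132, Add(1, -264))), -1)) = Mul(-31030, Pow(Add(24361, Mul(-132, -263)), -1)) = Mul(-31030, Pow(Add(24361, 34716), -1)) = Mul(-31030, Pow(59077, -1)) = Mul(-31030, Rational(1, 59077)) = Rational(-31030, 59077)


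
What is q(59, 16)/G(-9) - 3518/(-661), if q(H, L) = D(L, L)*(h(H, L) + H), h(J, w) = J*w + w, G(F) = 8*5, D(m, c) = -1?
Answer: -532839/26440 ≈ -20.153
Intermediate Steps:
G(F) = 40
h(J, w) = w + J*w
q(H, L) = -H - L*(1 + H) (q(H, L) = -(L*(1 + H) + H) = -(H + L*(1 + H)) = -H - L*(1 + H))
q(59, 16)/G(-9) - 3518/(-661) = (-1*59 - 1*16*(1 + 59))/40 - 3518/(-661) = (-59 - 1*16*60)*(1/40) - 3518*(-1/661) = (-59 - 960)*(1/40) + 3518/661 = -1019*1/40 + 3518/661 = -1019/40 + 3518/661 = -532839/26440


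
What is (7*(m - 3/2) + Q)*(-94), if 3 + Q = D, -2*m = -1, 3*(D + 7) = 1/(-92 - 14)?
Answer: 254129/159 ≈ 1598.3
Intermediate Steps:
D = -2227/318 (D = -7 + 1/(3*(-92 - 14)) = -7 + (1/3)/(-106) = -7 + (1/3)*(-1/106) = -7 - 1/318 = -2227/318 ≈ -7.0031)
m = 1/2 (m = -1/2*(-1) = 1/2 ≈ 0.50000)
Q = -3181/318 (Q = -3 - 2227/318 = -3181/318 ≈ -10.003)
(7*(m - 3/2) + Q)*(-94) = (7*(1/2 - 3/2) - 3181/318)*(-94) = (7*(-1) - 3181/318)*(-94) = (-7 - 3181/318)*(-94) = -5407/318*(-94) = 254129/159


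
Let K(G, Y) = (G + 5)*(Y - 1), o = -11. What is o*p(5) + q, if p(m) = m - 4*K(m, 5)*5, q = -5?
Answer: 8740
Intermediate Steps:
K(G, Y) = (-1 + Y)*(5 + G) (K(G, Y) = (5 + G)*(-1 + Y) = (-1 + Y)*(5 + G))
p(m) = -400 - 79*m (p(m) = m - 4*(-5 - m + 5*5 + m*5)*5 = m - 4*(-5 - m + 25 + 5*m)*5 = m - 4*(20 + 4*m)*5 = m - (80 + 16*m)*5 = m - (400 + 80*m) = m + (-400 - 80*m) = -400 - 79*m)
o*p(5) + q = -11*(-400 - 79*5) - 5 = -11*(-400 - 395) - 5 = -11*(-795) - 5 = 8745 - 5 = 8740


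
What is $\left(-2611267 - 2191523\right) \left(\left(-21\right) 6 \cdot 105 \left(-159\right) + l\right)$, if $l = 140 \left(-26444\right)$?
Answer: $7677692066100$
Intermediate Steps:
$l = -3702160$
$\left(-2611267 - 2191523\right) \left(\left(-21\right) 6 \cdot 105 \left(-159\right) + l\right) = \left(-2611267 - 2191523\right) \left(\left(-21\right) 6 \cdot 105 \left(-159\right) - 3702160\right) = - 4802790 \left(\left(-126\right) 105 \left(-159\right) - 3702160\right) = - 4802790 \left(\left(-13230\right) \left(-159\right) - 3702160\right) = - 4802790 \left(2103570 - 3702160\right) = \left(-4802790\right) \left(-1598590\right) = 7677692066100$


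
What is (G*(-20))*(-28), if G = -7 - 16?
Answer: -12880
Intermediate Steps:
G = -23
(G*(-20))*(-28) = -23*(-20)*(-28) = 460*(-28) = -12880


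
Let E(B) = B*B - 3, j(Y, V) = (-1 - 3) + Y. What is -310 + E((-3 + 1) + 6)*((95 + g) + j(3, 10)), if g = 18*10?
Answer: 3252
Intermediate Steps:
j(Y, V) = -4 + Y
g = 180
E(B) = -3 + B² (E(B) = B² - 3 = -3 + B²)
-310 + E((-3 + 1) + 6)*((95 + g) + j(3, 10)) = -310 + (-3 + ((-3 + 1) + 6)²)*((95 + 180) + (-4 + 3)) = -310 + (-3 + (-2 + 6)²)*(275 - 1) = -310 + (-3 + 4²)*274 = -310 + (-3 + 16)*274 = -310 + 13*274 = -310 + 3562 = 3252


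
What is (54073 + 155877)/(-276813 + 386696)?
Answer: 209950/109883 ≈ 1.9107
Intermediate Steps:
(54073 + 155877)/(-276813 + 386696) = 209950/109883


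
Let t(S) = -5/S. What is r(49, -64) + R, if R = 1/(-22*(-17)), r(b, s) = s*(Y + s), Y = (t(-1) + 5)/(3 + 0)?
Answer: 4356355/1122 ≈ 3882.7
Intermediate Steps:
Y = 10/3 (Y = (-5/(-1) + 5)/(3 + 0) = (-5*(-1) + 5)/3 = (5 + 5)*(1/3) = 10*(1/3) = 10/3 ≈ 3.3333)
r(b, s) = s*(10/3 + s)
R = 1/374 ≈ 0.0026738
r(49, -64) + R = (1/3)*(-64)*(10 + 3*(-64)) + 1/374 = (1/3)*(-64)*(10 - 192) + 1/374 = (1/3)*(-64)*(-182) + 1/374 = 11648/3 + 1/374 = 4356355/1122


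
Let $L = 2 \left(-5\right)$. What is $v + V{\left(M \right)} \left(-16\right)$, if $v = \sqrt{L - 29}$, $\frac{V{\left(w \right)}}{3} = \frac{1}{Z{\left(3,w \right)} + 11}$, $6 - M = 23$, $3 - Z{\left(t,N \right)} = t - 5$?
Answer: $-3 + i \sqrt{39} \approx -3.0 + 6.245 i$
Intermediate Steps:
$Z{\left(t,N \right)} = 8 - t$ ($Z{\left(t,N \right)} = 3 - \left(t - 5\right) = 3 - \left(-5 + t\right) = 8 - t$)
$M = -17$ ($M = 6 - 23 = -17$)
$L = -10$
$V{\left(w \right)} = \frac{3}{16}$ ($V{\left(w \right)} = \frac{3}{\left(8 - 3\right) + 11} = \frac{3}{5 + 11} = \frac{3}{16}$)
$v = i \sqrt{39}$ ($v = \sqrt{-10 - 29} = \sqrt{-39} = i \sqrt{39} \approx 6.245 i$)
$v + V{\left(M \right)} \left(-16\right) = i \sqrt{39} + \frac{3}{16} \left(-16\right) = i \sqrt{39} - 3 = -3 + i \sqrt{39}$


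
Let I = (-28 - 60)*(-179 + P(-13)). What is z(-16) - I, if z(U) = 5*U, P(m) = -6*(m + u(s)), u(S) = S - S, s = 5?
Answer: -8968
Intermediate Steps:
u(S) = 0
P(m) = -6*m (P(m) = -6*(m + 0) = -6*m)
I = 8888 (I = (-28 - 60)*(-179 - 6*(-13)) = -88*(-179 + 78) = -88*(-101) = 8888)
z(-16) - I = 5*(-16) - 1*8888 = -80 - 8888 = -8968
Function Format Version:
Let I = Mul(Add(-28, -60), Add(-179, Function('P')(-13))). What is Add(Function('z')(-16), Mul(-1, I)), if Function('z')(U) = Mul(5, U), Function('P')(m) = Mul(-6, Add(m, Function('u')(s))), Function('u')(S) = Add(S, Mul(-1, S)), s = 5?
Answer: -8968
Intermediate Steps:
Function('u')(S) = 0
Function('P')(m) = Mul(-6, m) (Function('P')(m) = Mul(-6, Add(m, 0)) = Mul(-6, m))
I = 8888 (I = Mul(Add(-28, -60), Add(-179, Mul(-6, -13))) = Mul(-88, Add(-179, 78)) = Mul(-88, -101) = 8888)
Add(Function('z')(-16), Mul(-1, I)) = Add(Mul(5, -16), Mul(-1, 8888)) = Add(-80, -8888) = -8968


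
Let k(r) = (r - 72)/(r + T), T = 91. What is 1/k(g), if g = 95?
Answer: 186/23 ≈ 8.0870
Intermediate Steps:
k(r) = (-72 + r)/(91 + r) (k(r) = (r - 72)/(r + 91) = (-72 + r)/(91 + r))
1/k(g) = 1/((-72 + 95)/(91 + 95)) = 1/(23/186) = 186/23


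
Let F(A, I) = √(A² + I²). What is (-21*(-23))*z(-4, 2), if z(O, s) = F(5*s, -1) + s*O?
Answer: -3864 + 483*√101 ≈ 990.09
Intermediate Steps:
z(O, s) = √(1 + 25*s²) + O*s (z(O, s) = √((5*s)² + (-1)²) + s*O = √(25*s² + 1) + O*s = √(1 + 25*s²) + O*s)
(-21*(-23))*z(-4, 2) = (-21*(-23))*(√(1 + 25*2²) - 4*2) = 483*(√(1 + 25*4) - 8) = 483*(√(1 + 100) - 8) = 483*(√101 - 8) = 483*(-8 + √101) = -3864 + 483*√101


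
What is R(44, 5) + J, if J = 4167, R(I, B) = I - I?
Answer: 4167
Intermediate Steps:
R(I, B) = 0
R(44, 5) + J = 0 + 4167 = 4167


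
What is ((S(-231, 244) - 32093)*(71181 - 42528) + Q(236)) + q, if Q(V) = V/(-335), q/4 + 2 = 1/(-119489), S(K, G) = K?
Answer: -37073871092798444/40028815 ≈ -9.2618e+8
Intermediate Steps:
q = -955916/119489 (q = -8 + 4/(-119489) = -8 + 4*(-1/119489) = -8 - 4/119489 = -955916/119489 ≈ -8.0000)
Q(V) = -V/335 (Q(V) = V*(-1/335) = -V/335)
((S(-231, 244) - 32093)*(71181 - 42528) + Q(236)) + q = ((-231 - 32093)*(71181 - 42528) - 1/335*236) - 955916/119489 = (-32324*28653 - 236/335) - 955916/119489 = (-926179572 - 236/335) - 955916/119489 = -310270156856/335 - 955916/119489 = -37073871092798444/40028815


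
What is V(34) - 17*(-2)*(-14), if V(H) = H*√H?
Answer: -476 + 34*√34 ≈ -277.75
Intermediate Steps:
V(H) = H^(3/2)
V(34) - 17*(-2)*(-14) = 34^(3/2) - 17*(-2)*(-14) = 34*√34 - (-34)*(-14) = 34*√34 - 1*476 = 34*√34 - 476 = -476 + 34*√34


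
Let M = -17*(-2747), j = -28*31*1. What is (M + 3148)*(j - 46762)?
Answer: -2374212610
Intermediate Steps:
j = -868 (j = -868*1 = -868)
M = 46699
(M + 3148)*(j - 46762) = (46699 + 3148)*(-868 - 46762) = 49847*(-47630) = -2374212610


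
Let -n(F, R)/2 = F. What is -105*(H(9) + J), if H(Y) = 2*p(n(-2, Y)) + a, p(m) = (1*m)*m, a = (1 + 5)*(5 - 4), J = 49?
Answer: -9135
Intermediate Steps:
n(F, R) = -2*F
a = 6 (a = 6*1 = 6)
p(m) = m**2 (p(m) = m*m = m**2)
H(Y) = 38 (H(Y) = 2*(-2*(-2))**2 + 6 = 2*4**2 + 6 = 2*16 + 6 = 32 + 6 = 38)
-105*(H(9) + J) = -105*(38 + 49) = -105*87 = -9135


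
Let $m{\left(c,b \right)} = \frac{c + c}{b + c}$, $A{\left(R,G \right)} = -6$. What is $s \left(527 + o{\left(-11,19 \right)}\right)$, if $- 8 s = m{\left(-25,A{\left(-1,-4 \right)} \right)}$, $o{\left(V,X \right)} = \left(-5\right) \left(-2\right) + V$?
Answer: $- \frac{6575}{62} \approx -106.05$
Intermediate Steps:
$o{\left(V,X \right)} = 10 + V$
$m{\left(c,b \right)} = \frac{2 c}{b + c}$
$s = - \frac{25}{124}$ ($s = - \frac{2 \left(-25\right) \frac{1}{-6 - 25}}{8} = - \frac{2 \left(-25\right) \frac{1}{-31}}{8} = - \frac{2 \left(-25\right) \left(- \frac{1}{31}\right)}{8} = \left(- \frac{1}{8}\right) \frac{50}{31} = - \frac{25}{124} \approx -0.20161$)
$s \left(527 + o{\left(-11,19 \right)}\right) = - \frac{25 \left(527 + \left(10 - 11\right)\right)}{124} = - \frac{25 \left(527 - 1\right)}{124} = \left(- \frac{25}{124}\right) 526 = - \frac{6575}{62}$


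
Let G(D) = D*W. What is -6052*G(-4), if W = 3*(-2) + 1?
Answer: -121040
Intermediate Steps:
W = -5 (W = -6 + 1 = -5)
G(D) = -5*D (G(D) = D*(-5) = -5*D)
-6052*G(-4) = -(-30260)*(-4) = -6052*20 = -121040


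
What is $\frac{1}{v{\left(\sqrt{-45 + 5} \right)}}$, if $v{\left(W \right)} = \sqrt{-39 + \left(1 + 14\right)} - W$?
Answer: $\frac{i}{- 2 \sqrt{6} + 2 \sqrt{10}} \approx 0.70147 i$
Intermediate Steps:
$v{\left(W \right)} = - W + 2 i \sqrt{6}$ ($v{\left(W \right)} = \sqrt{-39 + 15} - W = \sqrt{-24} - W = 2 i \sqrt{6} - W = - W + 2 i \sqrt{6}$)
$\frac{1}{v{\left(\sqrt{-45 + 5} \right)}} = \frac{1}{- \sqrt{-45 + 5} + 2 i \sqrt{6}} = \frac{1}{- \sqrt{-40} + 2 i \sqrt{6}} = \frac{1}{- 2 i \sqrt{10} + 2 i \sqrt{6}}$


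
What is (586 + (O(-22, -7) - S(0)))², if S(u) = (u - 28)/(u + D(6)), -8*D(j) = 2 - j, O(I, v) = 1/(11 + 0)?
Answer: 49885969/121 ≈ 4.1228e+5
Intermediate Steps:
O(I, v) = 1/11
D(j) = -¼ + j/8 (D(j) = -(2 - j)/8 = -¼ + j/8)
S(u) = (-28 + u)/(½ + u) (S(u) = (u - 28)/(u + (-¼ + (⅛)*6)) = (-28 + u)/(u + (-¼ + ¾)) = (-28 + u)/(u + ½) = (-28 + u)/(½ + u))
(586 + (O(-22, -7) - S(0)))² = (586 + (1/11 - 2*(-28 + 0)/(1 + 2*0)))² = (586 + (1/11 - 2*(-28)/(1 + 0)))² = (586 + (1/11 - 2*(-28)/1))² = (586 + (1/11 - 2*(-28)))² = (586 + (1/11 - 1*(-56)))² = (586 + (1/11 + 56))² = (586 + 617/11)² = (7063/11)² = 49885969/121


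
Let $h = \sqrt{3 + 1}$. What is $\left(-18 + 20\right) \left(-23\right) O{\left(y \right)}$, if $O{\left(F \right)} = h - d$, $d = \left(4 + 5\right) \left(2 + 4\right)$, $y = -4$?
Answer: $2392$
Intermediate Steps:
$d = 54$ ($d = 9 \cdot 6 = 54$)
$h = 2$ ($h = \sqrt{4} = 2$)
$O{\left(F \right)} = -52$ ($O{\left(F \right)} = 2 - 54 = -52$)
$\left(-18 + 20\right) \left(-23\right) O{\left(y \right)} = \left(-18 + 20\right) \left(-23\right) \left(-52\right) = 2 \left(-23\right) \left(-52\right) = \left(-46\right) \left(-52\right) = 2392$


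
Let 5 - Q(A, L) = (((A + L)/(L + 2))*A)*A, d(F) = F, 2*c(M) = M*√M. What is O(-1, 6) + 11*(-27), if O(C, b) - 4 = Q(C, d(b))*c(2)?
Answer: -293 + 35*√2/8 ≈ -286.81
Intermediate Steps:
c(M) = M^(3/2)/2 (c(M) = (M*√M)/2 = M^(3/2)/2)
Q(A, L) = 5 - A²*(A + L)/(2 + L) (Q(A, L) = 5 - ((A + L)/(L + 2))*A*A = 5 - ((A + L)/(2 + L))*A*A = 5 - A*(A + L)/(2 + L)*A = 5 - A²*(A + L)/(2 + L))
O(C, b) = 4 + √2*(10 - C³ + 5*b - b*C²)/(2 + b) (O(C, b) = 4 + ((10 - C³ + 5*b - b*C²)/(2 + b))*(2^(3/2)/2) = 4 + ((10 - C³ + 5*b - b*C²)/(2 + b))*((2*√2)/2) = 4 + ((10 - C³ + 5*b - b*C²)/(2 + b))*√2 = 4 + √2*(10 - C³ + 5*b - b*C²)/(2 + b))
O(-1, 6) + 11*(-27) = (8 + 4*6 + √2*(10 - 1*(-1)³ + 5*6 - 1*6*(-1)²))/(2 + 6) + 11*(-27) = (8 + 24 + √2*(10 - 1*(-1) + 30 - 1*6*1))/8 - 297 = (8 + 24 + √2*(10 + 1 + 30 - 6))/8 - 297 = (8 + 24 + √2*35)/8 - 297 = (8 + 24 + 35*√2)/8 - 297 = (32 + 35*√2)/8 - 297 = (4 + 35*√2/8) - 297 = -293 + 35*√2/8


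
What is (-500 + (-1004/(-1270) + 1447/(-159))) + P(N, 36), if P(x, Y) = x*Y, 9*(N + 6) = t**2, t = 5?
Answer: -63033467/100965 ≈ -624.31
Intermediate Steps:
N = -29/9 (N = -6 + (1/9)*5**2 = -6 + (1/9)*25 = -6 + 25/9 = -29/9 ≈ -3.2222)
P(x, Y) = Y*x
(-500 + (-1004/(-1270) + 1447/(-159))) + P(N, 36) = (-500 + (-1004/(-1270) + 1447/(-159))) + 36*(-29/9) = (-500 + (-1004*(-1/1270) + 1447*(-1/159))) - 116 = (-500 + (502/635 - 1447/159)) - 116 = (-500 - 839027/100965) - 116 = -51321527/100965 - 116 = -63033467/100965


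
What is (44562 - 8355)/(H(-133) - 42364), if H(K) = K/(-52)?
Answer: -7748/9065 ≈ -0.85472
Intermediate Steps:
H(K) = -K/52 (H(K) = K*(-1/52) = -K/52)
(44562 - 8355)/(H(-133) - 42364) = (44562 - 8355)/(-1/52*(-133) - 42364) = 36207/(133/52 - 42364) = 36207/(-2202795/52) = 36207*(-52/2202795) = -7748/9065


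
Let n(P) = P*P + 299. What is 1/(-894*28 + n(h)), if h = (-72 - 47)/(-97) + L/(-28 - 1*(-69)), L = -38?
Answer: -15816529/391188788508 ≈ -4.0432e-5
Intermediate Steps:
h = 1193/3977 (h = (-72 - 47)/(-97) - 38/(-28 - 1*(-69)) = -119*(-1/97) - 38/(-28 + 69) = 119/97 - 38/41 = 1193/3977 ≈ 0.29997)
n(P) = 299 + P² (n(P) = P² + 299 = 299 + P²)
1/(-894*28 + n(h)) = 1/(-894*28 + (299 + (1193/3977)²)) = 1/(-25032 + (299 + 1423249/15816529)) = 1/(-25032 + 4730565420/15816529) = 1/(-391188788508/15816529) = -15816529/391188788508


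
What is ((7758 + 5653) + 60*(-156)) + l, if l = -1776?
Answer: 2275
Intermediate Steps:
((7758 + 5653) + 60*(-156)) + l = ((7758 + 5653) + 60*(-156)) - 1776 = (13411 - 9360) - 1776 = 4051 - 1776 = 2275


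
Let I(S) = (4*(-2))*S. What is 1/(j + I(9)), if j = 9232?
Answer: 1/9160 ≈ 0.00010917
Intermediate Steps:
I(S) = -8*S
1/(j + I(9)) = 1/(9232 - 8*9) = 1/(9232 - 72) = 1/9160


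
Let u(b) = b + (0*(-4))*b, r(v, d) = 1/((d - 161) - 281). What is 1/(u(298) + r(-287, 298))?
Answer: 144/42911 ≈ 0.0033558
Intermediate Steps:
r(v, d) = 1/(-442 + d) (r(v, d) = 1/((-161 + d) - 281) = 1/(-442 + d))
u(b) = b (u(b) = b + 0*b = b + 0 = b)
1/(u(298) + r(-287, 298)) = 1/(298 + 1/(-442 + 298)) = 1/(298 + 1/(-144)) = 1/(298 - 1/144) = 1/(42911/144) = 144/42911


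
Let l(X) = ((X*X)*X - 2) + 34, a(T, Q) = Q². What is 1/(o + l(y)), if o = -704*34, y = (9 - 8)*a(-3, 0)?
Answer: -1/23904 ≈ -4.1834e-5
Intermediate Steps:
y = 0 (y = (9 - 8)*0² = 1*0 = 0)
l(X) = 32 + X³ (l(X) = (X²*X - 2) + 34 = (X³ - 2) + 34 = (-2 + X³) + 34 = 32 + X³)
o = -23936
1/(o + l(y)) = 1/(-23936 + (32 + 0³)) = 1/(-23936 + (32 + 0)) = 1/(-23936 + 32) = 1/(-23904) = -1/23904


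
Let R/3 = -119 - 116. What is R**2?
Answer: 497025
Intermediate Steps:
R = -705 (R = 3*(-119 - 116) = 3*(-235) = -705)
R**2 = (-705)**2 = 497025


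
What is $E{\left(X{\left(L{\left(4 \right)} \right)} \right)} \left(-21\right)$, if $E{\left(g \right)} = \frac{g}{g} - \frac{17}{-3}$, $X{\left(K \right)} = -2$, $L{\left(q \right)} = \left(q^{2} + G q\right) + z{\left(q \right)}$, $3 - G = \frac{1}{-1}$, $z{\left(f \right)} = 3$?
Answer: $-140$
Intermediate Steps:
$G = 4$ ($G = 3 - \frac{1}{-1} = 3 - -1 = 3 + 1 = 4$)
$L{\left(q \right)} = 3 + q^{2} + 4 q$ ($L{\left(q \right)} = \left(q^{2} + 4 q\right) + 3 = 3 + q^{2} + 4 q$)
$E{\left(g \right)} = \frac{20}{3}$ ($E{\left(g \right)} = 1 - - \frac{17}{3} = 1 + \frac{17}{3} = \frac{20}{3}$)
$E{\left(X{\left(L{\left(4 \right)} \right)} \right)} \left(-21\right) = \frac{20}{3} \left(-21\right) = -140$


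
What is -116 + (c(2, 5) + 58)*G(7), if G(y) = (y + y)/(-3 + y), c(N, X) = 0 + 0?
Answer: 87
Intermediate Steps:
c(N, X) = 0
G(y) = 2*y/(-3 + y) (G(y) = (2*y)/(-3 + y) = 2*y/(-3 + y))
-116 + (c(2, 5) + 58)*G(7) = -116 + (0 + 58)*(2*7/(-3 + 7)) = -116 + 58*(2*7/4) = -116 + 58*(2*7*(1/4)) = -116 + 58*(7/2) = -116 + 203 = 87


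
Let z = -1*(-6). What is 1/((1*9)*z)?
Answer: 1/54 ≈ 0.018519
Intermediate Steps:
z = 6
1/((1*9)*z) = 1/((1*9)*6) = 1/(9*6) = 1/54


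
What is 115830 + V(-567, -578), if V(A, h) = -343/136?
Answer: 15752537/136 ≈ 1.1583e+5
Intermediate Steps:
V(A, h) = -343/136 (V(A, h) = -343*1/136 = -343/136)
115830 + V(-567, -578) = 115830 - 343/136 = 15752537/136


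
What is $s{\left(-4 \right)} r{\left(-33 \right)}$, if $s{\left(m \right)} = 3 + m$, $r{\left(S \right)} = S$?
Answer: $33$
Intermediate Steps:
$s{\left(-4 \right)} r{\left(-33 \right)} = \left(3 - 4\right) \left(-33\right) = \left(-1\right) \left(-33\right) = 33$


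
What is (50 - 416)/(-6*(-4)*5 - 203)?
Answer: 366/83 ≈ 4.4096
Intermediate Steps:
(50 - 416)/(-6*(-4)*5 - 203) = -366/(24*5 - 203) = -366/(120 - 203) = -366/(-83) = -366*(-1/83) = 366/83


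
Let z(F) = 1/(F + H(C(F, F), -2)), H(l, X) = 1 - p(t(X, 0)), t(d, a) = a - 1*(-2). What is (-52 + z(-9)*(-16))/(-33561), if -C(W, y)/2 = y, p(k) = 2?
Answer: 28/18645 ≈ 0.0015017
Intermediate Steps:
t(d, a) = 2 + a (t(d, a) = a + 2 = 2 + a)
C(W, y) = -2*y
H(l, X) = -1 (H(l, X) = 1 - 1*2 = 1 - 2 = -1)
z(F) = 1/(-1 + F) (z(F) = 1/(F - 1) = 1/(-1 + F))
(-52 + z(-9)*(-16))/(-33561) = (-52 - 16/(-1 - 9))/(-33561) = (-52 - 16/(-10))*(-1/33561) = (-52 - ⅒*(-16))*(-1/33561) = (-52 + 8/5)*(-1/33561) = -252/5*(-1/33561) = 28/18645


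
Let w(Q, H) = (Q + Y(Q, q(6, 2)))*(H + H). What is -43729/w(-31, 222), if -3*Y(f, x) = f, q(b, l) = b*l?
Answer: 43729/9176 ≈ 4.7656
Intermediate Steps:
Y(f, x) = -f/3
w(Q, H) = 4*H*Q/3 (w(Q, H) = (Q - Q/3)*(H + H) = (2*Q/3)*(2*H) = 4*H*Q/3)
-43729/w(-31, 222) = -43729/((4/3)*222*(-31)) = -43729/(-9176) = -43729*(-1/9176) = 43729/9176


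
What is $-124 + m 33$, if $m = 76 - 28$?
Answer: $1460$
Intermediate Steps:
$m = 48$
$-124 + m 33 = -124 + 48 \cdot 33 = -124 + 1584 = 1460$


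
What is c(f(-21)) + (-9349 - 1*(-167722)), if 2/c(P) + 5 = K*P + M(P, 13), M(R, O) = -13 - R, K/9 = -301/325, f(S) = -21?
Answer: 4582047961/28932 ≈ 1.5837e+5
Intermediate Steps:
K = -2709/325 (K = 9*(-301/325) = -2709/325 ≈ -8.3354)
c(P) = 2/(-18 - 3034*P/325) (c(P) = 2/(-5 + (-2709*P/325 + (-13 - P))) = 2/(-5 + (-13 - 3034*P/325)) = 2/(-18 - 3034*P/325))
c(f(-21)) + (-9349 - 1*(-167722)) = -325/(2925 + 1517*(-21)) + (-9349 - 1*(-167722)) = -325/(2925 - 31857) + (-9349 + 167722) = -325/(-28932) + 158373 = -325*(-1/28932) + 158373 = 325/28932 + 158373 = 4582047961/28932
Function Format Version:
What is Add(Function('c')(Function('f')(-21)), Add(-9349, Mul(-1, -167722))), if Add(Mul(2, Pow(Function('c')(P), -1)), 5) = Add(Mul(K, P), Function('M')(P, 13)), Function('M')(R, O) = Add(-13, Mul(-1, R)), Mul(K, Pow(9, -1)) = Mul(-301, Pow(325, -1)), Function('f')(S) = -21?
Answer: Rational(4582047961, 28932) ≈ 1.5837e+5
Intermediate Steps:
K = Rational(-2709, 325) (K = Mul(9, Mul(-301, Pow(325, -1))) = Mul(9, Mul(-301, Rational(1, 325))) = Mul(9, Rational(-301, 325)) = Rational(-2709, 325) ≈ -8.3354)
Function('c')(P) = Mul(2, Pow(Add(-18, Mul(Rational(-3034, 325), P)), -1)) (Function('c')(P) = Mul(2, Pow(Add(-5, Add(Mul(Rational(-2709, 325), P), Add(-13, Mul(-1, P)))), -1)) = Mul(2, Pow(Add(-5, Add(-13, Mul(Rational(-3034, 325), P))), -1)) = Mul(2, Pow(Add(-18, Mul(Rational(-3034, 325), P)), -1)))
Add(Function('c')(Function('f')(-21)), Add(-9349, Mul(-1, -167722))) = Add(Mul(-325, Pow(Add(2925, Mul(1517, -21)), -1)), Add(-9349, Mul(-1, -167722))) = Add(Mul(-325, Pow(Add(2925, -31857), -1)), Add(-9349, 167722)) = Add(Mul(-325, Pow(-28932, -1)), 158373) = Add(Mul(-325, Rational(-1, 28932)), 158373) = Add(Rational(325, 28932), 158373) = Rational(4582047961, 28932)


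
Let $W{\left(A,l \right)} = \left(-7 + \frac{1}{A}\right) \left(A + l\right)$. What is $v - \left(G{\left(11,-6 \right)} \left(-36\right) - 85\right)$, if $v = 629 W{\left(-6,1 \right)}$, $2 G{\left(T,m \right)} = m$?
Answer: $\frac{135097}{6} \approx 22516.0$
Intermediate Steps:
$G{\left(T,m \right)} = \frac{m}{2}$
$v = \frac{135235}{6}$ ($v = 629 \left(1 - -42 - 7 + 1 \frac{1}{-6}\right) = 629 \left(1 + 42 - 7 + 1 \left(- \frac{1}{6}\right)\right) = 629 \left(1 + 42 - 7 - \frac{1}{6}\right) = 629 \cdot \frac{215}{6} = \frac{135235}{6} \approx 22539.0$)
$v - \left(G{\left(11,-6 \right)} \left(-36\right) - 85\right) = \frac{135235}{6} - \left(\frac{1}{2} \left(-6\right) \left(-36\right) - 85\right) = \frac{135235}{6} - \left(\left(-3\right) \left(-36\right) - 85\right) = \frac{135235}{6} - \left(108 - 85\right) = \frac{135235}{6} - 23 = \frac{135097}{6}$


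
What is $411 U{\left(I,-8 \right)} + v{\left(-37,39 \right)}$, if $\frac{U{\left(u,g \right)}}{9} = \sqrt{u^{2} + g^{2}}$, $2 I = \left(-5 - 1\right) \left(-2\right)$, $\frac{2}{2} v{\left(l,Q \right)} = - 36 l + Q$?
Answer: $38361$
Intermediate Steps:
$v{\left(l,Q \right)} = Q - 36 l$ ($v{\left(l,Q \right)} = - 36 l + Q = Q - 36 l$)
$I = 6$ ($I = \frac{\left(-5 - 1\right) \left(-2\right)}{2} = \frac{\left(-6\right) \left(-2\right)}{2} = \frac{1}{2} \cdot 12 = 6$)
$U{\left(u,g \right)} = 9 \sqrt{g^{2} + u^{2}}$ ($U{\left(u,g \right)} = 9 \sqrt{u^{2} + g^{2}} = 9 \sqrt{g^{2} + u^{2}}$)
$411 U{\left(I,-8 \right)} + v{\left(-37,39 \right)} = 411 \cdot 9 \sqrt{\left(-8\right)^{2} + 6^{2}} + \left(39 - -1332\right) = 411 \cdot 9 \sqrt{64 + 36} + \left(39 + 1332\right) = 411 \cdot 9 \sqrt{100} + 1371 = 411 \cdot 9 \cdot 10 + 1371 = 411 \cdot 90 + 1371 = 36990 + 1371 = 38361$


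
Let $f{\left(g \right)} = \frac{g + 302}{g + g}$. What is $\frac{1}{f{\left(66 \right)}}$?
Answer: $\frac{33}{92} \approx 0.3587$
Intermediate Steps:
$f{\left(g \right)} = \frac{302 + g}{2 g}$
$\frac{1}{f{\left(66 \right)}} = \frac{1}{\frac{1}{2} \cdot \frac{1}{66} \left(302 + 66\right)} = \frac{1}{\frac{1}{2} \cdot \frac{1}{66} \cdot 368} = \frac{1}{\frac{92}{33}} = \frac{33}{92}$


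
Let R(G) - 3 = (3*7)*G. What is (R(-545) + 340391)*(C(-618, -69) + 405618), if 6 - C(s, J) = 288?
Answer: 133334871864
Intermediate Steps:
R(G) = 3 + 21*G (R(G) = 3 + (3*7)*G = 3 + 21*G)
C(s, J) = -282 (C(s, J) = 6 - 1*288 = 6 - 288 = -282)
(R(-545) + 340391)*(C(-618, -69) + 405618) = ((3 + 21*(-545)) + 340391)*(-282 + 405618) = ((3 - 11445) + 340391)*405336 = (-11442 + 340391)*405336 = 328949*405336 = 133334871864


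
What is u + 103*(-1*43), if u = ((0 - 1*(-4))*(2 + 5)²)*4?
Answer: -3645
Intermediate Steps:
u = 784 (u = ((0 + 4)*7²)*4 = (4*49)*4 = 196*4 = 784)
u + 103*(-1*43) = 784 + 103*(-1*43) = 784 + 103*(-43) = 784 - 4429 = -3645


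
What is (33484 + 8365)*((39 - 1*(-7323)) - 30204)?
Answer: -955914858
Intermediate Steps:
(33484 + 8365)*((39 - 1*(-7323)) - 30204) = 41849*((39 + 7323) - 30204) = 41849*(7362 - 30204) = 41849*(-22842) = -955914858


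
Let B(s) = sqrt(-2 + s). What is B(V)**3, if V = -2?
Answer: -8*I ≈ -8.0*I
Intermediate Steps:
B(V)**3 = (sqrt(-2 - 2))**3 = (sqrt(-4))**3 = (2*I)**3 = -8*I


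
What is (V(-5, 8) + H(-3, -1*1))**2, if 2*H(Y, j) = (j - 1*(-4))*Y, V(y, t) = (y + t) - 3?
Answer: 81/4 ≈ 20.250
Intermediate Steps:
V(y, t) = -3 + t + y (V(y, t) = (t + y) - 3 = -3 + t + y)
H(Y, j) = Y*(4 + j)/2 (H(Y, j) = ((j - 1*(-4))*Y)/2 = ((j + 4)*Y)/2 = ((4 + j)*Y)/2 = (Y*(4 + j))/2 = Y*(4 + j)/2)
(V(-5, 8) + H(-3, -1*1))**2 = ((-3 + 8 - 5) + (1/2)*(-3)*(4 - 1*1))**2 = (0 + (1/2)*(-3)*(4 - 1))**2 = (0 + (1/2)*(-3)*3)**2 = (0 - 9/2)**2 = (-9/2)**2 = 81/4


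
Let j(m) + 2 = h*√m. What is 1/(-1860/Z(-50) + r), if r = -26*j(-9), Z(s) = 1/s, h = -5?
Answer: 23263/2164706701 - 195*I/4329413402 ≈ 1.0746e-5 - 4.5041e-8*I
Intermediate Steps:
j(m) = -2 - 5*√m
r = 52 + 390*I (r = -26*(-2 - 15*I) = 52 + 390*I ≈ 52.0 + 390.0*I)
1/(-1860/Z(-50) + r) = 1/(-1860/(1/(-50)) + (52 + 390*I)) = 1/(-1860/(-1/50) + (52 + 390*I)) = 1/(-1860*(-50) + (52 + 390*I)) = 1/(93000 + (52 + 390*I)) = 1/(93052 + 390*I) = (93052 - 390*I)/8658826804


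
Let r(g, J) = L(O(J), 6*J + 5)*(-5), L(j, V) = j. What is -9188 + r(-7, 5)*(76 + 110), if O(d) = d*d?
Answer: -32438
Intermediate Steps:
O(d) = d²
r(g, J) = -5*J² (r(g, J) = J²*(-5) = -5*J²)
-9188 + r(-7, 5)*(76 + 110) = -9188 + (-5*5²)*(76 + 110) = -9188 - 5*25*186 = -9188 - 125*186 = -9188 - 23250 = -32438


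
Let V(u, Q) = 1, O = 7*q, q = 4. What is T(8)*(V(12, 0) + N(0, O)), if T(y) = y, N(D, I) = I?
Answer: 232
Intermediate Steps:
O = 28 (O = 7*4 = 28)
T(8)*(V(12, 0) + N(0, O)) = 8*(1 + 28) = 8*29 = 232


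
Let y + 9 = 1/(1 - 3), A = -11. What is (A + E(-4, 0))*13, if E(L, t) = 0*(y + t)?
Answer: -143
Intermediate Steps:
y = -19/2 (y = -9 + 1/(1 - 3) = -9 + 1/(-2) = -9 - ½ = -19/2 ≈ -9.5000)
E(L, t) = 0 (E(L, t) = 0*(-19/2 + t) = 0)
(A + E(-4, 0))*13 = (-11 + 0)*13 = -11*13 = -143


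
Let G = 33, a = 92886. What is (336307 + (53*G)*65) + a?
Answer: 542878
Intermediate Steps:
(336307 + (53*G)*65) + a = (336307 + (53*33)*65) + 92886 = (336307 + 1749*65) + 92886 = (336307 + 113685) + 92886 = 449992 + 92886 = 542878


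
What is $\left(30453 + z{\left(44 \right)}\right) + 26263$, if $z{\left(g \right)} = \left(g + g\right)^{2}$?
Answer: $64460$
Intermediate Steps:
$z{\left(g \right)} = 4 g^{2}$ ($z{\left(g \right)} = \left(2 g\right)^{2} = 4 g^{2}$)
$\left(30453 + z{\left(44 \right)}\right) + 26263 = \left(30453 + 4 \cdot 44^{2}\right) + 26263 = \left(30453 + 4 \cdot 1936\right) + 26263 = \left(30453 + 7744\right) + 26263 = 38197 + 26263 = 64460$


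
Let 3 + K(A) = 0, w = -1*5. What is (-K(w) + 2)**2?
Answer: 25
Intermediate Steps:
w = -5
K(A) = -3 (K(A) = -3 + 0 = -3)
(-K(w) + 2)**2 = (-1*(-3) + 2)**2 = (3 + 2)**2 = 5**2 = 25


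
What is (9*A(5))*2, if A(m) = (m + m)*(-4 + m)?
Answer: 180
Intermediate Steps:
A(m) = 2*m*(-4 + m) (A(m) = (2*m)*(-4 + m) = 2*m*(-4 + m))
(9*A(5))*2 = (9*(2*5*(-4 + 5)))*2 = (9*(2*5*1))*2 = (9*10)*2 = 90*2 = 180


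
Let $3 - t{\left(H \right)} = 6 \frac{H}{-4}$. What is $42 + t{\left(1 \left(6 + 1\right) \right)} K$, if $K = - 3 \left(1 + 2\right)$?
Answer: $- \frac{159}{2} \approx -79.5$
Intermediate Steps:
$t{\left(H \right)} = 3 + \frac{3 H}{2}$ ($t{\left(H \right)} = 3 - 6 \frac{H}{-4} = 3 - 6 H \left(- \frac{1}{4}\right) = 3 - 6 \left(- \frac{H}{4}\right) = 3 - - \frac{3 H}{2} = 3 + \frac{3 H}{2}$)
$K = -9$ ($K = \left(-3\right) 3 = -9$)
$42 + t{\left(1 \left(6 + 1\right) \right)} K = 42 + \left(3 + \frac{3 \cdot 1 \left(6 + 1\right)}{2}\right) \left(-9\right) = 42 + \left(3 + \frac{3 \cdot 1 \cdot 7}{2}\right) \left(-9\right) = 42 + \left(3 + \frac{3}{2} \cdot 7\right) \left(-9\right) = 42 + \left(3 + \frac{21}{2}\right) \left(-9\right) = 42 + \frac{27}{2} \left(-9\right) = 42 - \frac{243}{2} = - \frac{159}{2}$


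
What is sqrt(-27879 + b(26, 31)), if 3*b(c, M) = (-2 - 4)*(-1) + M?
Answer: 20*I*sqrt(627)/3 ≈ 166.93*I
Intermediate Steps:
b(c, M) = 2 + M/3 (b(c, M) = ((-2 - 4)*(-1) + M)/3 = (-6*(-1) + M)/3 = (6 + M)/3 = 2 + M/3)
sqrt(-27879 + b(26, 31)) = sqrt(-27879 + (2 + (1/3)*31)) = sqrt(-27879 + (2 + 31/3)) = sqrt(-27879 + 37/3) = sqrt(-83600/3) = 20*I*sqrt(627)/3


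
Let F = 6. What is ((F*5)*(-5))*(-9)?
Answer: 1350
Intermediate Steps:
((F*5)*(-5))*(-9) = ((6*5)*(-5))*(-9) = (30*(-5))*(-9) = -150*(-9) = 1350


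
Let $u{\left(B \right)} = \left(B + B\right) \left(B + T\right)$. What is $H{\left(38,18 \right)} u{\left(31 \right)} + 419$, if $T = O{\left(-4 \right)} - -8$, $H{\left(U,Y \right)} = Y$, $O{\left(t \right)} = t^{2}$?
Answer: $61799$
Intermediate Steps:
$T = 24$ ($T = \left(-4\right)^{2} - -8 = 16 + 8 = 24$)
$u{\left(B \right)} = 2 B \left(24 + B\right)$ ($u{\left(B \right)} = \left(B + B\right) \left(B + 24\right) = 2 B \left(24 + B\right)$)
$H{\left(38,18 \right)} u{\left(31 \right)} + 419 = 18 \cdot 2 \cdot 31 \left(24 + 31\right) + 419 = 18 \cdot 2 \cdot 31 \cdot 55 + 419 = 18 \cdot 3410 + 419 = 61380 + 419 = 61799$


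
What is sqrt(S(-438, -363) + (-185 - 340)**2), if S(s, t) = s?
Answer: sqrt(275187) ≈ 524.58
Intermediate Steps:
sqrt(S(-438, -363) + (-185 - 340)**2) = sqrt(-438 + (-185 - 340)**2) = sqrt(-438 + (-525)**2) = sqrt(-438 + 275625) = sqrt(275187)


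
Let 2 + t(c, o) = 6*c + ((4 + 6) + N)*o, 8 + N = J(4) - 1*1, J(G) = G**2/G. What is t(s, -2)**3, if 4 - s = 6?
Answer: -13824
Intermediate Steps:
J(G) = G
s = -2 (s = 4 - 1*6 = 4 - 6 = -2)
N = -5 (N = -8 + (4 - 1*1) = -8 + (4 - 1) = -8 + 3 = -5)
t(c, o) = -2 + 5*o + 6*c (t(c, o) = -2 + (6*c + ((4 + 6) - 5)*o) = -2 + (6*c + (10 - 5)*o) = -2 + (6*c + 5*o) = -2 + (5*o + 6*c) = -2 + 5*o + 6*c)
t(s, -2)**3 = (-2 + 5*(-2) + 6*(-2))**3 = (-2 - 10 - 12)**3 = (-24)**3 = -13824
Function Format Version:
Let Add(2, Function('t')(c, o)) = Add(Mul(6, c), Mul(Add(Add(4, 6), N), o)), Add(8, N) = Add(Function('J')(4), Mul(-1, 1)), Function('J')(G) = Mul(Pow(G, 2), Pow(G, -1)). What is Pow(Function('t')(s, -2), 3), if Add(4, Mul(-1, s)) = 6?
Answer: -13824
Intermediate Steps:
Function('J')(G) = G
s = -2 (s = Add(4, Mul(-1, 6)) = Add(4, -6) = -2)
N = -5 (N = Add(-8, Add(4, Mul(-1, 1))) = Add(-8, Add(4, -1)) = Add(-8, 3) = -5)
Function('t')(c, o) = Add(-2, Mul(5, o), Mul(6, c)) (Function('t')(c, o) = Add(-2, Add(Mul(6, c), Mul(Add(Add(4, 6), -5), o))) = Add(-2, Add(Mul(6, c), Mul(Add(10, -5), o))) = Add(-2, Add(Mul(6, c), Mul(5, o))) = Add(-2, Add(Mul(5, o), Mul(6, c))) = Add(-2, Mul(5, o), Mul(6, c)))
Pow(Function('t')(s, -2), 3) = Pow(Add(-2, Mul(5, -2), Mul(6, -2)), 3) = Pow(Add(-2, -10, -12), 3) = Pow(-24, 3) = -13824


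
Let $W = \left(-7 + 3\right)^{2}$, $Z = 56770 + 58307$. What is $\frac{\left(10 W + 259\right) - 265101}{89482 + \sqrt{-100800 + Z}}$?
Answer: $- \frac{23684274724}{8007014047} + \frac{264682 \sqrt{14277}}{8007014047} \approx -2.954$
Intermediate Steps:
$Z = 115077$
$W = 16$ ($W = \left(-4\right)^{2} = 16$)
$\frac{\left(10 W + 259\right) - 265101}{89482 + \sqrt{-100800 + Z}} = \frac{\left(10 \cdot 16 + 259\right) - 265101}{89482 + \sqrt{-100800 + 115077}} = \frac{\left(160 + 259\right) - 265101}{89482 + \sqrt{14277}} = \frac{419 - 265101}{89482 + \sqrt{14277}} = - \frac{264682}{89482 + \sqrt{14277}}$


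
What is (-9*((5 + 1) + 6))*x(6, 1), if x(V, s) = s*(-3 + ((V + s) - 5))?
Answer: 108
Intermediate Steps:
x(V, s) = s*(-8 + V + s) (x(V, s) = s*(-3 + (-5 + V + s)) = s*(-8 + V + s))
(-9*((5 + 1) + 6))*x(6, 1) = (-9*((5 + 1) + 6))*(1*(-8 + 6 + 1)) = (-9*(6 + 6))*(1*(-1)) = -9*12*(-1) = -108*(-1) = 108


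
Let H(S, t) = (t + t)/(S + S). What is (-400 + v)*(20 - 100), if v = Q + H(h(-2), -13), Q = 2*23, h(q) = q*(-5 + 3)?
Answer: 28580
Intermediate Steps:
h(q) = -2*q (h(q) = q*(-2) = -2*q)
H(S, t) = t/S (H(S, t) = (2*t)/((2*S)) = (2*t)*(1/(2*S)) = t/S)
Q = 46
v = 171/4 (v = 46 - 13/((-2*(-2))) = 46 - 13/4 = 171/4 ≈ 42.750)
(-400 + v)*(20 - 100) = (-400 + 171/4)*(20 - 100) = -1429/4*(-80) = 28580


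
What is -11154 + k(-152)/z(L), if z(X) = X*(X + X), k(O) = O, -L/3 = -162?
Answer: -658632565/59049 ≈ -11154.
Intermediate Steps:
L = 486 (L = -3*(-162) = 486)
z(X) = 2*X**2 (z(X) = X*(2*X) = 2*X**2)
-11154 + k(-152)/z(L) = -11154 - 152/(2*486**2) = -11154 - 152/(2*236196) = -11154 - 152/472392 = -11154 - 152*1/472392 = -11154 - 19/59049 = -658632565/59049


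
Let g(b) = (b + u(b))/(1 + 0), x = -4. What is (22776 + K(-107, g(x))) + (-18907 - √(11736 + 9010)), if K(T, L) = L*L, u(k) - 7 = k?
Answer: 3870 - √20746 ≈ 3726.0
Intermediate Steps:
u(k) = 7 + k
g(b) = 7 + 2*b (g(b) = (b + (7 + b))/(1 + 0) = (7 + 2*b)/1 = (7 + 2*b)*1 = 7 + 2*b)
K(T, L) = L²
(22776 + K(-107, g(x))) + (-18907 - √(11736 + 9010)) = (22776 + (7 + 2*(-4))²) + (-18907 - √(11736 + 9010)) = (22776 + (7 - 8)²) + (-18907 - √20746) = (22776 + (-1)²) + (-18907 - √20746) = (22776 + 1) + (-18907 - √20746) = 22777 + (-18907 - √20746) = 3870 - √20746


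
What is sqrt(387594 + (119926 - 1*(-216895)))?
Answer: sqrt(724415) ≈ 851.13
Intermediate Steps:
sqrt(387594 + (119926 - 1*(-216895))) = sqrt(387594 + (119926 + 216895)) = sqrt(387594 + 336821) = sqrt(724415)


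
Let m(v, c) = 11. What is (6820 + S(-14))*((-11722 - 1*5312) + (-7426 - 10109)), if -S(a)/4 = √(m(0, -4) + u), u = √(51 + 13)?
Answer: -235760580 + 138276*√19 ≈ -2.3516e+8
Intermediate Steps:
u = 8 (u = √64 = 8)
S(a) = -4*√19 (S(a) = -4*√(11 + 8) = -4*√19)
(6820 + S(-14))*((-11722 - 1*5312) + (-7426 - 10109)) = (6820 - 4*√19)*((-11722 - 1*5312) + (-7426 - 10109)) = (6820 - 4*√19)*((-11722 - 5312) - 17535) = (6820 - 4*√19)*(-17034 - 17535) = (6820 - 4*√19)*(-34569) = -235760580 + 138276*√19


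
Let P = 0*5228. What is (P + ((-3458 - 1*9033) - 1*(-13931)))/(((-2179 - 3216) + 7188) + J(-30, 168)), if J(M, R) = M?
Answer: 1440/1763 ≈ 0.81679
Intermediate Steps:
P = 0
(P + ((-3458 - 1*9033) - 1*(-13931)))/(((-2179 - 3216) + 7188) + J(-30, 168)) = (0 + ((-3458 - 1*9033) - 1*(-13931)))/(((-2179 - 3216) + 7188) - 30) = (0 + ((-3458 - 9033) + 13931))/((-5395 + 7188) - 30) = (0 + (-12491 + 13931))/(1793 - 30) = (0 + 1440)/1763 = 1440*(1/1763) = 1440/1763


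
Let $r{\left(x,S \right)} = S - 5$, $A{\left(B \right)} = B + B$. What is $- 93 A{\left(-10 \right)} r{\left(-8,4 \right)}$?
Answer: $-1860$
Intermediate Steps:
$A{\left(B \right)} = 2 B$
$r{\left(x,S \right)} = -5 + S$ ($r{\left(x,S \right)} = S - 5 = -5 + S$)
$- 93 A{\left(-10 \right)} r{\left(-8,4 \right)} = - 93 \cdot 2 \left(-10\right) \left(-5 + 4\right) = \left(-93\right) \left(-20\right) \left(-1\right) = 1860 \left(-1\right) = -1860$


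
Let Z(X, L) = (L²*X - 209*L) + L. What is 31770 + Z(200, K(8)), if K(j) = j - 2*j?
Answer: 46234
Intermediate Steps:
K(j) = -j
Z(X, L) = -208*L + X*L² (Z(X, L) = (X*L² - 209*L) + L = (-209*L + X*L²) + L = -208*L + X*L²)
31770 + Z(200, K(8)) = 31770 + (-1*8)*(-208 - 1*8*200) = 31770 - 8*(-208 - 8*200) = 31770 - 8*(-208 - 1600) = 31770 - 8*(-1808) = 31770 + 14464 = 46234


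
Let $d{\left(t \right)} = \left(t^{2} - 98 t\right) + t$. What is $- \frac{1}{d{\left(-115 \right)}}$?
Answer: $- \frac{1}{24380} \approx -4.1017 \cdot 10^{-5}$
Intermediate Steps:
$d{\left(t \right)} = t^{2} - 97 t$
$- \frac{1}{d{\left(-115 \right)}} = - \frac{1}{\left(-115\right) \left(-97 - 115\right)} = - \frac{1}{\left(-115\right) \left(-212\right)} = - \frac{1}{24380}$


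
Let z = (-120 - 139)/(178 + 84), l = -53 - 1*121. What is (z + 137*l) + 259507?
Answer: 61745019/262 ≈ 2.3567e+5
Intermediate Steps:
l = -174 (l = -53 - 121 = -174)
z = -259/262 ≈ -0.98855
(z + 137*l) + 259507 = (-259/262 + 137*(-174)) + 259507 = (-259/262 - 23838) + 259507 = -6245815/262 + 259507 = 61745019/262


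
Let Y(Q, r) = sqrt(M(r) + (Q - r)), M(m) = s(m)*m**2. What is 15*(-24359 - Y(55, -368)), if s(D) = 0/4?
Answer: -365385 - 45*sqrt(47) ≈ -3.6569e+5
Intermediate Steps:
s(D) = 0 (s(D) = 0*(1/4) = 0)
M(m) = 0 (M(m) = 0*m**2 = 0)
Y(Q, r) = sqrt(Q - r) (Y(Q, r) = sqrt(0 + (Q - r)) = sqrt(Q - r))
15*(-24359 - Y(55, -368)) = 15*(-24359 - sqrt(55 - 1*(-368))) = 15*(-24359 - sqrt(55 + 368)) = 15*(-24359 - sqrt(423)) = 15*(-24359 - 3*sqrt(47)) = -365385 - 45*sqrt(47)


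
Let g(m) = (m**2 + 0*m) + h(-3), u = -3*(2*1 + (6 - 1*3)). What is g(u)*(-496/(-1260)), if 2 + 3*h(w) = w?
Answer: 16616/189 ≈ 87.915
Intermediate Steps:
h(w) = -2/3 + w/3
u = -15 (u = -3*(2 + (6 - 3)) = -3*(2 + 3) = -3*5 = -15)
g(m) = -5/3 + m**2 (g(m) = (m**2 + 0*m) + (-2/3 + (1/3)*(-3)) = (m**2 + 0) + (-2/3 - 1) = m**2 - 5/3 = -5/3 + m**2)
g(u)*(-496/(-1260)) = (-5/3 + (-15)**2)*(-496/(-1260)) = (-5/3 + 225)*(-496*(-1/1260)) = (670/3)*(124/315) = 16616/189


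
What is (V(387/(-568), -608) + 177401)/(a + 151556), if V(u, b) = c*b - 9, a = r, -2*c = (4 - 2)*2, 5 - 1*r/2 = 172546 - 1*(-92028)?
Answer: -89304/188791 ≈ -0.47303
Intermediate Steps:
r = -529138 (r = 10 - 2*(172546 - 1*(-92028)) = 10 - 2*(172546 + 92028) = 10 - 2*264574 = 10 - 529148 = -529138)
c = -2 (c = -(4 - 2)*2/2 = -2 ≈ -2.0000)
a = -529138
V(u, b) = -9 - 2*b (V(u, b) = -2*b - 9 = -9 - 2*b)
(V(387/(-568), -608) + 177401)/(a + 151556) = ((-9 - 2*(-608)) + 177401)/(-529138 + 151556) = ((-9 + 1216) + 177401)/(-377582) = (1207 + 177401)*(-1/377582) = 178608*(-1/377582) = -89304/188791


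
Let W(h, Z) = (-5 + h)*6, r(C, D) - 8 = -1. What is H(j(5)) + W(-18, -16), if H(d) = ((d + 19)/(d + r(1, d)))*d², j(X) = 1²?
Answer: -271/2 ≈ -135.50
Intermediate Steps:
r(C, D) = 7 (r(C, D) = 8 - 1 = 7)
W(h, Z) = -30 + 6*h
j(X) = 1
H(d) = d²*(19 + d)/(7 + d) (H(d) = ((d + 19)/(d + 7))*d² = ((19 + d)/(7 + d))*d² = d²*(19 + d)/(7 + d))
H(j(5)) + W(-18, -16) = 1²*(19 + 1)/(7 + 1) + (-30 + 6*(-18)) = 1*20/8 + (-30 - 108) = 1*(⅛)*20 - 138 = 5/2 - 138 = -271/2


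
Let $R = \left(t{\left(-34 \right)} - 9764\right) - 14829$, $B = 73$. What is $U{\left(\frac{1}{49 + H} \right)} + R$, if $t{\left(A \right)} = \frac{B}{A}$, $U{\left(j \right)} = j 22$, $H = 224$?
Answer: $- \frac{228291407}{9282} \approx -24595.0$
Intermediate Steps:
$U{\left(j \right)} = 22 j$
$t{\left(A \right)} = \frac{73}{A}$
$R = - \frac{836235}{34}$ ($R = \left(\frac{73}{-34} - 9764\right) - 14829 = \left(73 \left(- \frac{1}{34}\right) - 9764\right) - 14829 = \left(- \frac{73}{34} - 9764\right) - 14829 = - \frac{332049}{34} - 14829 = - \frac{836235}{34} \approx -24595.0$)
$U{\left(\frac{1}{49 + H} \right)} + R = \frac{22}{49 + 224} - \frac{836235}{34} = \frac{22}{273} - \frac{836235}{34} = - \frac{228291407}{9282}$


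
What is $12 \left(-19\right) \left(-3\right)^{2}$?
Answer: $-2052$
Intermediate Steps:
$12 \left(-19\right) \left(-3\right)^{2} = \left(-228\right) 9 = -2052$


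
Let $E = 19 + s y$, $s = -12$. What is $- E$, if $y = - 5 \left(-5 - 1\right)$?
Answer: $341$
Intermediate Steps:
$y = 30$ ($y = \left(-5\right) \left(-6\right) = 30$)
$E = -341$ ($E = 19 - 360 = -341$)
$- E = \left(-1\right) \left(-341\right) = 341$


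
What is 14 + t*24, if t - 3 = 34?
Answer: 902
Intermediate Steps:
t = 37 (t = 3 + 34 = 37)
14 + t*24 = 14 + 37*24 = 14 + 888 = 902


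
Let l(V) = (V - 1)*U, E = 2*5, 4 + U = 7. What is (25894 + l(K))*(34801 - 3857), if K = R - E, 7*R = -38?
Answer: 5598171872/7 ≈ 7.9974e+8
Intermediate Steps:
U = 3 (U = -4 + 7 = 3)
R = -38/7 (R = (1/7)*(-38) = -38/7 ≈ -5.4286)
E = 10
K = -108/7 (K = -38/7 - 1*10 = -38/7 - 10 = -108/7 ≈ -15.429)
l(V) = -3 + 3*V (l(V) = (V - 1)*3 = (-1 + V)*3 = -3 + 3*V)
(25894 + l(K))*(34801 - 3857) = (25894 + (-3 + 3*(-108/7)))*(34801 - 3857) = (25894 + (-3 - 324/7))*30944 = (25894 - 345/7)*30944 = (180913/7)*30944 = 5598171872/7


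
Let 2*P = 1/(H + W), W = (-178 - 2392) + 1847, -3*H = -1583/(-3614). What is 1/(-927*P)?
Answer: 7840349/5025267 ≈ 1.5602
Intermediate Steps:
H = -1583/10842 (H = -(-1583)/(3*(-3614)) = -(-1583)*(-1)/(3*3614) = -⅓*1583/3614 = -1583/10842 ≈ -0.14601)
W = -723 (W = -2570 + 1847 = -723)
P = -5421/7840349 (P = 1/(2*(-1583/10842 - 723)) = 1/(2*(-7840349/10842)) = (½)*(-10842/7840349) = -5421/7840349 ≈ -0.00069142)
1/(-927*P) = 1/(-927*(-5421/7840349)) = 1/(5025267/7840349) = 7840349/5025267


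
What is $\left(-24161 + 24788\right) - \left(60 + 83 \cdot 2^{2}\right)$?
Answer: $235$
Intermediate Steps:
$\left(-24161 + 24788\right) - \left(60 + 83 \cdot 2^{2}\right) = 627 - 392 = 235$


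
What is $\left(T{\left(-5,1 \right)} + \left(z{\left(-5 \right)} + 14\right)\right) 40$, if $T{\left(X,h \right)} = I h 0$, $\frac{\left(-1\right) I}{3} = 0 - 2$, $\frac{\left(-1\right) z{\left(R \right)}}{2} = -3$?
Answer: $800$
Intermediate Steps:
$z{\left(R \right)} = 6$ ($z{\left(R \right)} = \left(-2\right) \left(-3\right) = 6$)
$I = 6$ ($I = - 3 \left(0 - 2\right) = \left(-3\right) \left(-2\right) = 6$)
$T{\left(X,h \right)} = 0$ ($T{\left(X,h \right)} = 6 h 0 = 0$)
$\left(T{\left(-5,1 \right)} + \left(z{\left(-5 \right)} + 14\right)\right) 40 = \left(0 + \left(6 + 14\right)\right) 40 = \left(0 + 20\right) 40 = 20 \cdot 40 = 800$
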